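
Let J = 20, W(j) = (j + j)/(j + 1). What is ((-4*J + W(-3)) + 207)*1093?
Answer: 142090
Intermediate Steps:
W(j) = 2*j/(1 + j) (W(j) = (2*j)/(1 + j) = 2*j/(1 + j))
((-4*J + W(-3)) + 207)*1093 = ((-4*20 + 2*(-3)/(1 - 3)) + 207)*1093 = ((-80 + 2*(-3)/(-2)) + 207)*1093 = ((-80 + 2*(-3)*(-1/2)) + 207)*1093 = ((-80 + 3) + 207)*1093 = (-77 + 207)*1093 = 130*1093 = 142090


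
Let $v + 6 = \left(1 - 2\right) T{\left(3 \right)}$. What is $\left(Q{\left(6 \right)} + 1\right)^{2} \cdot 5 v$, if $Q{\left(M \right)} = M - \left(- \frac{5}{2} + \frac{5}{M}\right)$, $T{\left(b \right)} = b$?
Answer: $-3380$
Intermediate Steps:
$Q{\left(M \right)} = \frac{5}{2} + M - \frac{5}{M}$ ($Q{\left(M \right)} = M - \left(- \frac{5}{2} + \frac{5}{M}\right) = M + \left(- \frac{5}{M} + \frac{5}{2}\right) = M + \left(\frac{5}{2} - \frac{5}{M}\right) = \frac{5}{2} + M - \frac{5}{M}$)
$v = -9$ ($v = -6 + \left(1 - 2\right) 3 = -6 - 3 = -9$)
$\left(Q{\left(6 \right)} + 1\right)^{2} \cdot 5 v = \left(\left(\frac{5}{2} + 6 - \frac{5}{6}\right) + 1\right)^{2} \cdot 5 \left(-9\right) = \left(\left(\frac{5}{2} + 6 - \frac{5}{6}\right) + 1\right)^{2} \left(-45\right) = \left(\frac{23}{3} + 1\right)^{2} \left(-45\right) = \left(\frac{26}{3}\right)^{2} \left(-45\right) = \frac{676}{9} \left(-45\right) = -3380$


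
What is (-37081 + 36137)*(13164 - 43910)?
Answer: 29024224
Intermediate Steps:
(-37081 + 36137)*(13164 - 43910) = -944*(-30746) = 29024224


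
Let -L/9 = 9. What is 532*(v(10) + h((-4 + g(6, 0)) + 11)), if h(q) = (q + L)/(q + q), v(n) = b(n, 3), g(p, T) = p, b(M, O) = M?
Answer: 51072/13 ≈ 3928.6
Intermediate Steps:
L = -81 (L = -9*9 = -81)
v(n) = n
h(q) = (-81 + q)/(2*q) (h(q) = (q - 81)/(q + q) = (-81 + q)/((2*q)) = (-81 + q)*(1/(2*q)) = (-81 + q)/(2*q))
532*(v(10) + h((-4 + g(6, 0)) + 11)) = 532*(10 + (-81 + ((-4 + 6) + 11))/(2*((-4 + 6) + 11))) = 532*(10 + (-81 + (2 + 11))/(2*(2 + 11))) = 532*(10 + (½)*(-81 + 13)/13) = 532*(10 + (½)*(1/13)*(-68)) = 532*(10 - 34/13) = 532*(96/13) = 51072/13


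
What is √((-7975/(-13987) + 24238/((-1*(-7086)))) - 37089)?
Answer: I*√91073042720229895611/49555941 ≈ 192.57*I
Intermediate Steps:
√((-7975/(-13987) + 24238/((-1*(-7086)))) - 37089) = √((-7975*(-1/13987) + 24238/7086) - 37089) = √((7975/13987 + 24238*(1/7086)) - 37089) = √((7975/13987 + 12119/3543) - 37089) = √(197763878/49555941 - 37089) = √(-1837782531871/49555941) = I*√91073042720229895611/49555941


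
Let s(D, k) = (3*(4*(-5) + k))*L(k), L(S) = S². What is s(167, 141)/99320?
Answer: 7216803/99320 ≈ 72.662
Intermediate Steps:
s(D, k) = k²*(-60 + 3*k) (s(D, k) = (3*(4*(-5) + k))*k² = (3*(-20 + k))*k² = (-60 + 3*k)*k² = k²*(-60 + 3*k))
s(167, 141)/99320 = (3*141²*(-20 + 141))/99320 = (3*19881*121)*(1/99320) = 7216803*(1/99320) = 7216803/99320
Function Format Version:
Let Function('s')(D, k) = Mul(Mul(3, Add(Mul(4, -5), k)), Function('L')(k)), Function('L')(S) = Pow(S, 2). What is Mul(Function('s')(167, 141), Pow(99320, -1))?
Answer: Rational(7216803, 99320) ≈ 72.662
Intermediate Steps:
Function('s')(D, k) = Mul(Pow(k, 2), Add(-60, Mul(3, k))) (Function('s')(D, k) = Mul(Mul(3, Add(Mul(4, -5), k)), Pow(k, 2)) = Mul(Mul(3, Add(-20, k)), Pow(k, 2)) = Mul(Add(-60, Mul(3, k)), Pow(k, 2)) = Mul(Pow(k, 2), Add(-60, Mul(3, k))))
Mul(Function('s')(167, 141), Pow(99320, -1)) = Mul(Mul(3, Pow(141, 2), Add(-20, 141)), Pow(99320, -1)) = Mul(Mul(3, 19881, 121), Rational(1, 99320)) = Mul(7216803, Rational(1, 99320)) = Rational(7216803, 99320)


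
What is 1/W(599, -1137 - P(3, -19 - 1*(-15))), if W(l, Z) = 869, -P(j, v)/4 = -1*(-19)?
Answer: 1/869 ≈ 0.0011507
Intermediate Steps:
P(j, v) = -76 (P(j, v) = -(-4)*(-19) = -4*19 = -76)
1/W(599, -1137 - P(3, -19 - 1*(-15))) = 1/869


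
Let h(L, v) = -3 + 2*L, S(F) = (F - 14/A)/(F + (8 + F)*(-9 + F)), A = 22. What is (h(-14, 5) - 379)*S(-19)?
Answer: 88560/3179 ≈ 27.858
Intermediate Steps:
S(F) = (-7/11 + F)/(F + (-9 + F)*(8 + F)) (S(F) = (F - 14/22)/(F + (8 + F)*(-9 + F)) = (F - 14*1/22)/(F + (-9 + F)*(8 + F)) = (F - 7/11)/(F + (-9 + F)*(8 + F)) = (-7/11 + F)/(F + (-9 + F)*(8 + F)))
(h(-14, 5) - 379)*S(-19) = ((-3 + 2*(-14)) - 379)*((-7/11 - 19)/(-72 + (-19)²)) = ((-3 - 28) - 379)*(-216/11/(-72 + 361)) = (-31 - 379)*(-216/11/289) = -410*(-216)/(289*11) = -410*(-216/3179) = 88560/3179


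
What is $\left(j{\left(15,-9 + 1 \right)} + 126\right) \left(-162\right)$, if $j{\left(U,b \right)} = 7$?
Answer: $-21546$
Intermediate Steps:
$\left(j{\left(15,-9 + 1 \right)} + 126\right) \left(-162\right) = \left(7 + 126\right) \left(-162\right) = 133 \left(-162\right) = -21546$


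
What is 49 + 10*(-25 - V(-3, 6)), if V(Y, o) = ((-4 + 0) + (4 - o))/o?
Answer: -191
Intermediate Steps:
V(Y, o) = -1 (V(Y, o) = (-4 + (4 - o))/o = (-o)/o = -1)
49 + 10*(-25 - V(-3, 6)) = 49 + 10*(-25 - 1*(-1)) = 49 + 10*(-25 + 1) = 49 + 10*(-24) = 49 - 240 = -191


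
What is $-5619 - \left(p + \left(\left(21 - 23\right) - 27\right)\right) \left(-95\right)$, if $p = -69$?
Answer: $-14929$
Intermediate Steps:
$-5619 - \left(p + \left(\left(21 - 23\right) - 27\right)\right) \left(-95\right) = -5619 - \left(-69 + \left(\left(21 - 23\right) - 27\right)\right) \left(-95\right) = -5619 - \left(-69 - 29\right) \left(-95\right) = -5619 - \left(-98\right) \left(-95\right) = -5619 - 9310 = -14929$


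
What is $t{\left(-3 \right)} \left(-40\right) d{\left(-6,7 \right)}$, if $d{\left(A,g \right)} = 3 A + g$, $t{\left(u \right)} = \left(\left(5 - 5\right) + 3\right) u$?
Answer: $-3960$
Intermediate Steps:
$t{\left(u \right)} = 3 u$ ($t{\left(u \right)} = \left(0 + 3\right) u = 3 u$)
$d{\left(A,g \right)} = g + 3 A$
$t{\left(-3 \right)} \left(-40\right) d{\left(-6,7 \right)} = 3 \left(-3\right) \left(-40\right) \left(7 + 3 \left(-6\right)\right) = \left(-9\right) \left(-40\right) \left(7 - 18\right) = 360 \left(-11\right) = -3960$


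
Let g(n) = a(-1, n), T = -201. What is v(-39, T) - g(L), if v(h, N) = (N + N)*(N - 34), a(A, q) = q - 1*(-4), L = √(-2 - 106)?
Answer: 94466 - 6*I*√3 ≈ 94466.0 - 10.392*I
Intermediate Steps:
L = 6*I*√3 (L = √(-108) = 6*I*√3 ≈ 10.392*I)
a(A, q) = 4 + q (a(A, q) = q + 4 = 4 + q)
g(n) = 4 + n
v(h, N) = 2*N*(-34 + N) (v(h, N) = (2*N)*(-34 + N) = 2*N*(-34 + N))
v(-39, T) - g(L) = 2*(-201)*(-34 - 201) - (4 + 6*I*√3) = 2*(-201)*(-235) + (-4 - 6*I*√3) = 94470 + (-4 - 6*I*√3) = 94466 - 6*I*√3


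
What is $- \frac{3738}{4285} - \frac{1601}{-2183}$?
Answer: $- \frac{1299769}{9354155} \approx -0.13895$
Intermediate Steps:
$- \frac{3738}{4285} - \frac{1601}{-2183} = \left(-3738\right) \frac{1}{4285} - - \frac{1601}{2183} = - \frac{3738}{4285} + \frac{1601}{2183} = - \frac{1299769}{9354155}$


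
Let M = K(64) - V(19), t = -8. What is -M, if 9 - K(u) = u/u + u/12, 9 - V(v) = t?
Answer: 43/3 ≈ 14.333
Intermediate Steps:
V(v) = 17 (V(v) = 9 - 1*(-8) = 9 + 8 = 17)
K(u) = 8 - u/12 (K(u) = 9 - (u/u + u/12) = 9 - (1 + u*(1/12)) = 9 - (1 + u/12) = 9 + (-1 - u/12) = 8 - u/12)
M = -43/3 (M = (8 - 1/12*64) - 1*17 = (8 - 16/3) - 17 = 8/3 - 17 = -43/3 ≈ -14.333)
-M = -1*(-43/3) = 43/3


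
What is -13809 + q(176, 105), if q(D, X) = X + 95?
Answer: -13609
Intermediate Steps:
q(D, X) = 95 + X
-13809 + q(176, 105) = -13809 + (95 + 105) = -13809 + 200 = -13609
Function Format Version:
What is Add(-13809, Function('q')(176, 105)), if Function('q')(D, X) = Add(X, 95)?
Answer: -13609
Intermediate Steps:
Function('q')(D, X) = Add(95, X)
Add(-13809, Function('q')(176, 105)) = Add(-13809, Add(95, 105)) = Add(-13809, 200) = -13609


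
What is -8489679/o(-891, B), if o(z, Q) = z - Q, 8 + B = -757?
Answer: 2829893/42 ≈ 67378.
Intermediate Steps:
B = -765 (B = -8 - 757 = -765)
-8489679/o(-891, B) = -8489679/(-891 - 1*(-765)) = -8489679/(-891 + 765) = -8489679/(-126) = -8489679*(-1/126) = 2829893/42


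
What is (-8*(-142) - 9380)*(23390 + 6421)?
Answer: -245761884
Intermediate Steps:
(-8*(-142) - 9380)*(23390 + 6421) = (1136 - 9380)*29811 = -8244*29811 = -245761884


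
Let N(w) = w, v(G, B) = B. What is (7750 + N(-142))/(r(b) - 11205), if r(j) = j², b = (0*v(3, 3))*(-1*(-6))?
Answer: -2536/3735 ≈ -0.67898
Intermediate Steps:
b = 0 (b = (0*3)*(-1*(-6)) = 0*6 = 0)
(7750 + N(-142))/(r(b) - 11205) = (7750 - 142)/(0² - 11205) = 7608/(0 - 11205) = 7608/(-11205) = 7608*(-1/11205) = -2536/3735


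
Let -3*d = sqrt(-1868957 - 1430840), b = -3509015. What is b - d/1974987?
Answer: -3509015 + I*sqrt(3299797)/5924961 ≈ -3.509e+6 + 0.00030659*I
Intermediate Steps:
d = -I*sqrt(3299797)/3 (d = -sqrt(-1868957 - 1430840)/3 = -I*sqrt(3299797)/3 ≈ -605.51*I)
b - d/1974987 = -3509015 - (-I*sqrt(3299797)/3)/1974987 = -3509015 - (-1)*I*sqrt(3299797)/5924961 = -3509015 + I*sqrt(3299797)/5924961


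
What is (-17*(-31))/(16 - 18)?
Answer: -527/2 ≈ -263.50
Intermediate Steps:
(-17*(-31))/(16 - 18) = 527/(-2) = 527*(-½) = -527/2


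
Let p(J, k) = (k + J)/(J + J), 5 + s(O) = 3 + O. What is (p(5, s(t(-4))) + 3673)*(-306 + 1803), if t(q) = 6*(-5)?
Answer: 54944391/10 ≈ 5.4944e+6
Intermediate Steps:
t(q) = -30
s(O) = -2 + O (s(O) = -5 + (3 + O) = -2 + O)
p(J, k) = (J + k)/(2*J) (p(J, k) = (J + k)/((2*J)) = (J + k)*(1/(2*J)) = (J + k)/(2*J))
(p(5, s(t(-4))) + 3673)*(-306 + 1803) = ((½)*(5 + (-2 - 30))/5 + 3673)*(-306 + 1803) = ((½)*(⅕)*(5 - 32) + 3673)*1497 = ((½)*(⅕)*(-27) + 3673)*1497 = (-27/10 + 3673)*1497 = (36703/10)*1497 = 54944391/10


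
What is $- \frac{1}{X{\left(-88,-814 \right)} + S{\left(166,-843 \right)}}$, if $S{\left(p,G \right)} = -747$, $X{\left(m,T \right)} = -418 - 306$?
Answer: $\frac{1}{1471} \approx 0.00067981$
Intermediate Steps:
$X{\left(m,T \right)} = -724$ ($X{\left(m,T \right)} = -418 - 306 = -724$)
$- \frac{1}{X{\left(-88,-814 \right)} + S{\left(166,-843 \right)}} = - \frac{1}{-724 - 747} = - \frac{1}{-1471} = \left(-1\right) \left(- \frac{1}{1471}\right) = \frac{1}{1471}$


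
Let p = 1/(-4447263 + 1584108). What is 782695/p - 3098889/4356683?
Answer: -9763226846834360064/4356683 ≈ -2.2410e+12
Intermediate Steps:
p = -1/2863155 (p = 1/(-2863155) = -1/2863155 ≈ -3.4927e-7)
782695/p - 3098889/4356683 = 782695/(-1/2863155) - 3098889/4356683 = 782695*(-2863155) - 3098889*1/4356683 = -2240977102725 - 3098889/4356683 = -9763226846834360064/4356683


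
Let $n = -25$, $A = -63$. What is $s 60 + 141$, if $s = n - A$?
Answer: $2421$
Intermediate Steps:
$s = 38$ ($s = -25 - -63 = -25 + 63 = 38$)
$s 60 + 141 = 38 \cdot 60 + 141 = 2280 + 141 = 2421$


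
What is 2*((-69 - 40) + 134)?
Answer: 50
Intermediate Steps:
2*((-69 - 40) + 134) = 2*(-109 + 134) = 2*25 = 50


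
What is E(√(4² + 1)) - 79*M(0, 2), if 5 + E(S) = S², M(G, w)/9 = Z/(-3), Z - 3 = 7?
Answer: 2382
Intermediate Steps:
Z = 10 (Z = 3 + 7 = 10)
M(G, w) = -30 (M(G, w) = 9*(10/(-3)) = 9*(10*(-⅓)) = 9*(-10/3) = -30)
E(S) = -5 + S²
E(√(4² + 1)) - 79*M(0, 2) = (-5 + (√(4² + 1))²) - 79*(-30) = (-5 + (√(16 + 1))²) + 2370 = (-5 + (√17)²) + 2370 = (-5 + 17) + 2370 = 12 + 2370 = 2382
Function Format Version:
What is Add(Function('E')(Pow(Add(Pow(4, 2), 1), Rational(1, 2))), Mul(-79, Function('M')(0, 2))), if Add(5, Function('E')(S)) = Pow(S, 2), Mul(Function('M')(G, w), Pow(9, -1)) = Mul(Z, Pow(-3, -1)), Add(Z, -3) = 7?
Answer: 2382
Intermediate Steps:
Z = 10 (Z = Add(3, 7) = 10)
Function('M')(G, w) = -30 (Function('M')(G, w) = Mul(9, Mul(10, Pow(-3, -1))) = Mul(9, Mul(10, Rational(-1, 3))) = Mul(9, Rational(-10, 3)) = -30)
Function('E')(S) = Add(-5, Pow(S, 2))
Add(Function('E')(Pow(Add(Pow(4, 2), 1), Rational(1, 2))), Mul(-79, Function('M')(0, 2))) = Add(Add(-5, Pow(Pow(Add(Pow(4, 2), 1), Rational(1, 2)), 2)), Mul(-79, -30)) = Add(Add(-5, Pow(Pow(Add(16, 1), Rational(1, 2)), 2)), 2370) = Add(Add(-5, Pow(Pow(17, Rational(1, 2)), 2)), 2370) = Add(Add(-5, 17), 2370) = Add(12, 2370) = 2382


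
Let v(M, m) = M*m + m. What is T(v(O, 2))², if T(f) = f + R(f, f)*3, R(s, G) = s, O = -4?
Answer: 576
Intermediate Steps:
v(M, m) = m + M*m
T(f) = 4*f (T(f) = f + f*3 = f + 3*f = 4*f)
T(v(O, 2))² = (4*(2*(1 - 4)))² = (4*(2*(-3)))² = (4*(-6))² = (-24)² = 576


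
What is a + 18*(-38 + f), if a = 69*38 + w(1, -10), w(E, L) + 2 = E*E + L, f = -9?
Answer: 1765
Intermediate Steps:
w(E, L) = -2 + L + E² (w(E, L) = -2 + (E*E + L) = -2 + (E² + L) = -2 + (L + E²) = -2 + L + E²)
a = 2611 (a = 69*38 + (-2 - 10 + 1²) = 2622 + (-2 - 10 + 1) = 2622 - 11 = 2611)
a + 18*(-38 + f) = 2611 + 18*(-38 - 9) = 2611 + 18*(-47) = 2611 - 846 = 1765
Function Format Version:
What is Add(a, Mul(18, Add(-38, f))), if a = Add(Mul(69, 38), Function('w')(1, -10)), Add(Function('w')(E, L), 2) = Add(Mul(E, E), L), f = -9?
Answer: 1765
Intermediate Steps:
Function('w')(E, L) = Add(-2, L, Pow(E, 2)) (Function('w')(E, L) = Add(-2, Add(Mul(E, E), L)) = Add(-2, Add(Pow(E, 2), L)) = Add(-2, Add(L, Pow(E, 2))) = Add(-2, L, Pow(E, 2)))
a = 2611 (a = Add(Mul(69, 38), Add(-2, -10, Pow(1, 2))) = Add(2622, Add(-2, -10, 1)) = Add(2622, -11) = 2611)
Add(a, Mul(18, Add(-38, f))) = Add(2611, Mul(18, Add(-38, -9))) = Add(2611, Mul(18, -47)) = Add(2611, -846) = 1765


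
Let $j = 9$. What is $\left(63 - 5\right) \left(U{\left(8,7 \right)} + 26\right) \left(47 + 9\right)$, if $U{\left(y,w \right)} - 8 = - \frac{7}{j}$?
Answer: $\frac{971152}{9} \approx 1.0791 \cdot 10^{5}$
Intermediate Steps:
$U{\left(y,w \right)} = \frac{65}{9}$ ($U{\left(y,w \right)} = 8 - \frac{7}{9} = \frac{65}{9}$)
$\left(63 - 5\right) \left(U{\left(8,7 \right)} + 26\right) \left(47 + 9\right) = \left(63 - 5\right) \left(\frac{65}{9} + 26\right) \left(47 + 9\right) = 58 \cdot \frac{299}{9} \cdot 56 = 58 \cdot \frac{16744}{9} = \frac{971152}{9}$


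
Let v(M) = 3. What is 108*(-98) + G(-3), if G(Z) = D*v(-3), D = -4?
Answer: -10596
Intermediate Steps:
G(Z) = -12 (G(Z) = -4*3 = -12)
108*(-98) + G(-3) = 108*(-98) - 12 = -10584 - 12 = -10596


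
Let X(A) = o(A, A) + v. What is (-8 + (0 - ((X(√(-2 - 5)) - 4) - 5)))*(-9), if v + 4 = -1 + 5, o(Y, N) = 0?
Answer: -9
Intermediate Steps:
v = 0 (v = -4 + (-1 + 5) = -4 + 4 = 0)
X(A) = 0 (X(A) = 0 + 0 = 0)
(-8 + (0 - ((X(√(-2 - 5)) - 4) - 5)))*(-9) = (-8 + (0 - ((0 - 4) - 5)))*(-9) = (-8 + (0 - (-4 - 5)))*(-9) = (-8 + (0 - 1*(-9)))*(-9) = (-8 + (0 + 9))*(-9) = (-8 + 9)*(-9) = 1*(-9) = -9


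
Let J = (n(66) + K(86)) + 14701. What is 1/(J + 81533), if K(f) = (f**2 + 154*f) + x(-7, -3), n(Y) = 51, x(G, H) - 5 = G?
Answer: 1/116923 ≈ 8.5526e-6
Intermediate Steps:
x(G, H) = 5 + G
K(f) = -2 + f**2 + 154*f (K(f) = (f**2 + 154*f) + (5 - 7) = (f**2 + 154*f) - 2 = -2 + f**2 + 154*f)
J = 35390 (J = (51 + (-2 + 86**2 + 154*86)) + 14701 = (51 + (-2 + 7396 + 13244)) + 14701 = (51 + 20638) + 14701 = 20689 + 14701 = 35390)
1/(J + 81533) = 1/(35390 + 81533) = 1/116923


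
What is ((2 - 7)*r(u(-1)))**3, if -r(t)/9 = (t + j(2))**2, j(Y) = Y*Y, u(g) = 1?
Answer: 1423828125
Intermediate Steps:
j(Y) = Y**2
r(t) = -9*(4 + t)**2 (r(t) = -9*(t + 2**2)**2 = -9*(t + 4)**2 = -9*(4 + t)**2)
((2 - 7)*r(u(-1)))**3 = ((2 - 7)*(-9*(4 + 1)**2))**3 = (-(-45)*5**2)**3 = (-(-45)*25)**3 = (-5*(-225))**3 = 1125**3 = 1423828125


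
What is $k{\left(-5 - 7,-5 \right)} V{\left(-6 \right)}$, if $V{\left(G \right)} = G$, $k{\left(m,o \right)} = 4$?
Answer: $-24$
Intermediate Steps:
$k{\left(-5 - 7,-5 \right)} V{\left(-6 \right)} = 4 \left(-6\right) = -24$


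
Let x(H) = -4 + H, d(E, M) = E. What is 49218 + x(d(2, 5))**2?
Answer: 49222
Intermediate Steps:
49218 + x(d(2, 5))**2 = 49218 + (-4 + 2)**2 = 49218 + (-2)**2 = 49218 + 4 = 49222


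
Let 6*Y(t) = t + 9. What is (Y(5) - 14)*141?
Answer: -1645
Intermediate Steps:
Y(t) = 3/2 + t/6 (Y(t) = (t + 9)/6 = (9 + t)/6 = 3/2 + t/6)
(Y(5) - 14)*141 = ((3/2 + (1/6)*5) - 14)*141 = ((3/2 + 5/6) - 14)*141 = (7/3 - 14)*141 = -35/3*141 = -1645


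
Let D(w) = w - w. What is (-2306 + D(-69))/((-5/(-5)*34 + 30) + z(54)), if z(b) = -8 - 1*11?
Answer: -2306/45 ≈ -51.244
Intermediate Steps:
z(b) = -19 (z(b) = -8 - 11 = -19)
D(w) = 0
(-2306 + D(-69))/((-5/(-5)*34 + 30) + z(54)) = (-2306 + 0)/((-5/(-5)*34 + 30) - 19) = -2306/((-5*(-⅕)*34 + 30) - 19) = -2306/((1*34 + 30) - 19) = -2306/((34 + 30) - 19) = -2306/(64 - 19) = -2306/45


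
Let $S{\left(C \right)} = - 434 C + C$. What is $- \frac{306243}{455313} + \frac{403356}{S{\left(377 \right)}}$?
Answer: $- \frac{77881547997}{24775249811} \approx -3.1435$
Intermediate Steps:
$S{\left(C \right)} = - 433 C$
$- \frac{306243}{455313} + \frac{403356}{S{\left(377 \right)}} = - \frac{306243}{455313} + \frac{403356}{\left(-433\right) 377} = \left(-306243\right) \frac{1}{455313} + \frac{403356}{-163241} = - \frac{102081}{151771} + 403356 \left(- \frac{1}{163241}\right) = - \frac{102081}{151771} - \frac{403356}{163241} = - \frac{77881547997}{24775249811}$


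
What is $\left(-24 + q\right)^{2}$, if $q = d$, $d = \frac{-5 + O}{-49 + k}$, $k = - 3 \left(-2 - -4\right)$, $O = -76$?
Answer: $\frac{1535121}{3025} \approx 507.48$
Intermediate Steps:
$k = -6$ ($k = - 3 \left(-2 + 4\right) = \left(-3\right) 2 = -6$)
$d = \frac{81}{55}$ ($d = \frac{-5 - 76}{-49 - 6} = - \frac{81}{-55} = \left(-81\right) \left(- \frac{1}{55}\right) = \frac{81}{55} \approx 1.4727$)
$q = \frac{81}{55} \approx 1.4727$
$\left(-24 + q\right)^{2} = \left(-24 + \frac{81}{55}\right)^{2} = \left(- \frac{1239}{55}\right)^{2} = \frac{1535121}{3025}$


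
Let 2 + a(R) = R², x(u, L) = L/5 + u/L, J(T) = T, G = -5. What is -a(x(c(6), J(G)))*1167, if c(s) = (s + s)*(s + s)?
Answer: -25850217/25 ≈ -1.0340e+6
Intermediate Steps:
c(s) = 4*s² (c(s) = (2*s)*(2*s) = 4*s²)
x(u, L) = L/5 + u/L (x(u, L) = L*(⅕) + u/L = L/5 + u/L)
a(R) = -2 + R²
-a(x(c(6), J(G)))*1167 = -(-2 + ((⅕)*(-5) + (4*6²)/(-5))²)*1167 = -(-2 + (-1 + (4*36)*(-⅕))²)*1167 = -(-2 + (-1 + 144*(-⅕))²)*1167 = -(-2 + (-1 - 144/5)²)*1167 = -(-2 + (-149/5)²)*1167 = -(-2 + 22201/25)*1167 = -22151*1167/25 = -1*25850217/25 = -25850217/25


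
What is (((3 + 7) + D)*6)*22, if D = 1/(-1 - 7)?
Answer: 2607/2 ≈ 1303.5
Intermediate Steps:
D = -⅛ (D = 1/(-8) = -⅛ ≈ -0.12500)
(((3 + 7) + D)*6)*22 = (((3 + 7) - ⅛)*6)*22 = ((10 - ⅛)*6)*22 = ((79/8)*6)*22 = (237/4)*22 = 2607/2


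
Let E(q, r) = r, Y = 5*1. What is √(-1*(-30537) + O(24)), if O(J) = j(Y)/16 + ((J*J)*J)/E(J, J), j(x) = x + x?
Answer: √497818/4 ≈ 176.39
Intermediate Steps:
Y = 5
j(x) = 2*x
O(J) = 5/8 + J² (O(J) = (2*5)/16 + ((J*J)*J)/J = 10*(1/16) + (J²*J)/J = 5/8 + J³/J = 5/8 + J²)
√(-1*(-30537) + O(24)) = √(-1*(-30537) + (5/8 + 24²)) = √(30537 + (5/8 + 576)) = √(30537 + 4613/8) = √(248909/8) = √497818/4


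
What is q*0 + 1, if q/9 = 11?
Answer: 1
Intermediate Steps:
q = 99 (q = 9*11 = 99)
q*0 + 1 = 99*0 + 1 = 0 + 1 = 1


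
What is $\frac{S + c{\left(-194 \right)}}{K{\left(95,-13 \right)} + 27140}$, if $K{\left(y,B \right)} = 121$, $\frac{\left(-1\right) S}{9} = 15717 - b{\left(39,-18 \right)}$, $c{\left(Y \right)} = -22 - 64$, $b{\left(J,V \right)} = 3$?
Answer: $- \frac{141512}{27261} \approx -5.191$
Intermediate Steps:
$c{\left(Y \right)} = -86$
$S = -141426$ ($S = - 9 \left(15717 - 3\right) = \left(-9\right) 15714 = -141426$)
$\frac{S + c{\left(-194 \right)}}{K{\left(95,-13 \right)} + 27140} = \frac{-141426 - 86}{121 + 27140} = - \frac{141512}{27261}$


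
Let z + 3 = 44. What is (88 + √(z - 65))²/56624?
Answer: (44 + I*√6)²/14156 ≈ 0.13634 + 0.015227*I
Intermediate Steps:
z = 41 (z = -3 + 44 = 41)
(88 + √(z - 65))²/56624 = (88 + √(41 - 65))²/56624 = (88 + √(-24))²*(1/56624) = (88 + 2*I*√6)²*(1/56624) = (88 + 2*I*√6)²/56624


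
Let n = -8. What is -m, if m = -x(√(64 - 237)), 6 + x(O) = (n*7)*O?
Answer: -6 - 56*I*√173 ≈ -6.0 - 736.57*I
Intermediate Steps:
x(O) = -6 - 56*O (x(O) = -6 + (-8*7)*O = -6 - 56*O)
m = 6 + 56*I*√173 (m = -(-6 - 56*√(64 - 237)) = -(-6 - 56*I*√173) = 6 + 56*I*√173 ≈ 6.0 + 736.57*I)
-m = -(6 + 56*I*√173) = -6 - 56*I*√173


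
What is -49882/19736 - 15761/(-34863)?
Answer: -713988535/344028084 ≈ -2.0754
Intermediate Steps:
-49882/19736 - 15761/(-34863) = -49882*1/19736 - 15761*(-1/34863) = -24941/9868 + 15761/34863 = -713988535/344028084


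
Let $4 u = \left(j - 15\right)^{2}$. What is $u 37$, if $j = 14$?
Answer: $\frac{37}{4} \approx 9.25$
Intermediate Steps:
$u = \frac{1}{4}$ ($u = \frac{\left(14 - 15\right)^{2}}{4} = \frac{\left(-1\right)^{2}}{4} = \frac{1}{4} \cdot 1 = \frac{1}{4} \approx 0.25$)
$u 37 = \frac{1}{4} \cdot 37 = \frac{37}{4}$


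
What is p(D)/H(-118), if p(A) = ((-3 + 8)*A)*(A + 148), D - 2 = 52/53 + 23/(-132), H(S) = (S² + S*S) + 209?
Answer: 103589593325/1373222256912 ≈ 0.075435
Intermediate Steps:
H(S) = 209 + 2*S² (H(S) = (S² + S²) + 209 = 2*S² + 209 = 209 + 2*S²)
D = 19637/6996 (D = 2 + (52/53 + 23/(-132)) = 2 + (52*(1/53) + 23*(-1/132)) = 2 + (52/53 - 23/132) = 2 + 5645/6996 = 19637/6996 ≈ 2.8069)
p(A) = 5*A*(148 + A) (p(A) = (5*A)*(148 + A) = 5*A*(148 + A))
p(D)/H(-118) = (5*(19637/6996)*(148 + 19637/6996))/(209 + 2*(-118)²) = (5*(19637/6996)*(1055045/6996))/(209 + 2*13924) = 103589593325/(48944016*(209 + 27848)) = (103589593325/48944016)/28057 = (103589593325/48944016)*(1/28057) = 103589593325/1373222256912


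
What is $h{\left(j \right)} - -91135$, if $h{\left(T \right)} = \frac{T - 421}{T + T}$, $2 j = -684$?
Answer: $\frac{62337103}{684} \approx 91136.0$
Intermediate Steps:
$j = -342$ ($j = \frac{1}{2} \left(-684\right) = -342$)
$h{\left(T \right)} = \frac{-421 + T}{2 T}$
$h{\left(j \right)} - -91135 = \frac{-421 - 342}{2 \left(-342\right)} - -91135 = \frac{1}{2} \left(- \frac{1}{342}\right) \left(-763\right) + 91135 = \frac{763}{684} + 91135 = \frac{62337103}{684}$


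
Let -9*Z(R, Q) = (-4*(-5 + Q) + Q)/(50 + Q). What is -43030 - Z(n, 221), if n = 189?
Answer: -104950813/2439 ≈ -43030.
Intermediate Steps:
Z(R, Q) = -(20 - 3*Q)/(9*(50 + Q)) (Z(R, Q) = -(-4*(-5 + Q) + Q)/(9*(50 + Q)) = -((20 - 4*Q) + Q)/(9*(50 + Q)) = -(20 - 3*Q)/(9*(50 + Q)))
-43030 - Z(n, 221) = -43030 - (-20 + 3*221)/(9*(50 + 221)) = -43030 - (-20 + 663)/(9*271) = -43030 - 643/(9*271) = -43030 - 1*643/2439 = -43030 - 643/2439 = -104950813/2439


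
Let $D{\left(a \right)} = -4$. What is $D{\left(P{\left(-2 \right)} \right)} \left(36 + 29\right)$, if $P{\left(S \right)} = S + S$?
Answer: $-260$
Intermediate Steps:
$P{\left(S \right)} = 2 S$
$D{\left(P{\left(-2 \right)} \right)} \left(36 + 29\right) = - 4 \left(36 + 29\right) = \left(-4\right) 65 = -260$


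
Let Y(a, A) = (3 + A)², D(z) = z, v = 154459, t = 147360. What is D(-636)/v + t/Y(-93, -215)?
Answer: 1420780866/433875331 ≈ 3.2746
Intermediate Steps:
D(-636)/v + t/Y(-93, -215) = -636/154459 + 147360/((3 - 215)²) = -636*1/154459 + 147360/((-212)²) = -636/154459 + 147360/44944 = -636/154459 + 147360*(1/44944) = -636/154459 + 9210/2809 = 1420780866/433875331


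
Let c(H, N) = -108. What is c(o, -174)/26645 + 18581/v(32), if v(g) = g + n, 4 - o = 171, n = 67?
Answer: 495080053/2637855 ≈ 187.68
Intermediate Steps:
o = -167 (o = 4 - 1*171 = 4 - 171 = -167)
v(g) = 67 + g (v(g) = g + 67 = 67 + g)
c(o, -174)/26645 + 18581/v(32) = -108/26645 + 18581/(67 + 32) = -108*1/26645 + 18581/99 = -108/26645 + 18581*(1/99) = -108/26645 + 18581/99 = 495080053/2637855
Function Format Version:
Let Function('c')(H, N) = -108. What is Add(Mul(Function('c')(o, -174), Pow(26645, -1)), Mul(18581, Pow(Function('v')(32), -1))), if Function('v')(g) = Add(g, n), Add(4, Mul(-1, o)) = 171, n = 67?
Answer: Rational(495080053, 2637855) ≈ 187.68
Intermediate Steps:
o = -167 (o = Add(4, Mul(-1, 171)) = Add(4, -171) = -167)
Function('v')(g) = Add(67, g) (Function('v')(g) = Add(g, 67) = Add(67, g))
Add(Mul(Function('c')(o, -174), Pow(26645, -1)), Mul(18581, Pow(Function('v')(32), -1))) = Add(Mul(-108, Pow(26645, -1)), Mul(18581, Pow(Add(67, 32), -1))) = Add(Mul(-108, Rational(1, 26645)), Mul(18581, Pow(99, -1))) = Add(Rational(-108, 26645), Mul(18581, Rational(1, 99))) = Add(Rational(-108, 26645), Rational(18581, 99)) = Rational(495080053, 2637855)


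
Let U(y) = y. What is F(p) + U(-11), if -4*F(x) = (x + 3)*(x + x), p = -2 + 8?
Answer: -38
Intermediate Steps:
p = 6
F(x) = -x*(3 + x)/2 (F(x) = -(x + 3)*(x + x)/4 = -(3 + x)*2*x/4 = -x*(3 + x)/2)
F(p) + U(-11) = -1/2*6*(3 + 6) - 11 = -1/2*6*9 - 11 = -27 - 11 = -38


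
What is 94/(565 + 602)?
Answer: 94/1167 ≈ 0.080548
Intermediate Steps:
94/(565 + 602) = 94/1167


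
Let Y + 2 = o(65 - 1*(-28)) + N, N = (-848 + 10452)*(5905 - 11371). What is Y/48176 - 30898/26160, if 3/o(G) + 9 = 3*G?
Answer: -515538724619/472606560 ≈ -1090.8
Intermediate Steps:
N = -52495464 (N = 9604*(-5466) = -52495464)
o(G) = 3/(-9 + 3*G)
Y = -4724591939/90 (Y = -2 + (1/(-3 + (65 - 1*(-28))) - 52495464) = -2 + (1/(-3 + (65 + 28)) - 52495464) = -2 + (1/(-3 + 93) - 52495464) = -2 + (1/90 - 52495464) = -2 - 4724591759/90 = -4724591939/90 ≈ -5.2495e+7)
Y/48176 - 30898/26160 = -4724591939/90/48176 - 30898/26160 = -4724591939/90*1/48176 - 30898*1/26160 = -4724591939/4335840 - 15449/13080 = -515538724619/472606560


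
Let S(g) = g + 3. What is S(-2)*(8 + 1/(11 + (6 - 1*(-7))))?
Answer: 193/24 ≈ 8.0417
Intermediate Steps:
S(g) = 3 + g
S(-2)*(8 + 1/(11 + (6 - 1*(-7)))) = (3 - 2)*(8 + 1/(11 + (6 - 1*(-7)))) = 1*(8 + 1/(11 + (6 + 7))) = 1*(8 + 1/(11 + 13)) = 1*(8 + 1/24) = 1*(193/24) = 193/24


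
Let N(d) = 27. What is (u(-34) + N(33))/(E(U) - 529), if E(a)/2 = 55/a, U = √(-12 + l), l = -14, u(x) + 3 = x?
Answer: 68770/3643983 - 550*I*√26/3643983 ≈ 0.018872 - 0.00076961*I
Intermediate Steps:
u(x) = -3 + x
U = I*√26 (U = √(-12 - 14) = √(-26) = I*√26 ≈ 5.099*I)
E(a) = 110/a (E(a) = 2*(55/a) = 110/a)
(u(-34) + N(33))/(E(U) - 529) = ((-3 - 34) + 27)/(110/((I*√26)) - 529) = (-37 + 27)/(110*(-I*√26/26) - 529) = -10/(-55*I*√26/13 - 529) = -10/(-529 - 55*I*√26/13)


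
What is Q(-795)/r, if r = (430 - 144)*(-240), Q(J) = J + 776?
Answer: 19/68640 ≈ 0.00027681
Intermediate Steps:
Q(J) = 776 + J
r = -68640 (r = 286*(-240) = -68640)
Q(-795)/r = (776 - 795)/(-68640) = -19*(-1/68640) = 19/68640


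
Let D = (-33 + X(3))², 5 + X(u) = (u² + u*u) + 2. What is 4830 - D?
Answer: 4506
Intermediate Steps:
X(u) = -3 + 2*u² (X(u) = -5 + ((u² + u*u) + 2) = -5 + ((u² + u²) + 2) = -5 + (2*u² + 2) = -5 + (2 + 2*u²) = -3 + 2*u²)
D = 324 (D = (-33 + (-3 + 2*3²))² = (-33 + (-3 + 2*9))² = (-33 + (-3 + 18))² = (-33 + 15)² = (-18)² = 324)
4830 - D = 4830 - 1*324 = 4830 - 324 = 4506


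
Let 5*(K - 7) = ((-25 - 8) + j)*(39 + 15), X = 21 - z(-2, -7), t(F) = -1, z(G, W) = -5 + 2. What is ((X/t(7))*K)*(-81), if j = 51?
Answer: 1957608/5 ≈ 3.9152e+5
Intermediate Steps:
z(G, W) = -3
X = 24 (X = 21 - 1*(-3) = 21 + 3 = 24)
K = 1007/5 (K = 7 + (((-25 - 8) + 51)*(39 + 15))/5 = 7 + ((-33 + 51)*54)/5 = 7 + (18*54)/5 = 7 + (1/5)*972 = 7 + 972/5 = 1007/5 ≈ 201.40)
((X/t(7))*K)*(-81) = ((24/(-1))*(1007/5))*(-81) = ((24*(-1))*(1007/5))*(-81) = -24*1007/5*(-81) = -24168/5*(-81) = 1957608/5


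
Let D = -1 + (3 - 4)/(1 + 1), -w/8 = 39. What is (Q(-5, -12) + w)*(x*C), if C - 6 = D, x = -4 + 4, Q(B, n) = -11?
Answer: 0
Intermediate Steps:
w = -312 (w = -8*39 = -312)
x = 0
D = -3/2 (D = -1 - 1/2 = -1 - 1*½ = -1 - ½ = -3/2 ≈ -1.5000)
C = 9/2 (C = 6 - 3/2 = 9/2 ≈ 4.5000)
(Q(-5, -12) + w)*(x*C) = (-11 - 312)*(0*(9/2)) = -323*0 = 0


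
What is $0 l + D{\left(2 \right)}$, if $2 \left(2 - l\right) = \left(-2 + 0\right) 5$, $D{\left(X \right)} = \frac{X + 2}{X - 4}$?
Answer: $-2$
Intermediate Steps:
$D{\left(X \right)} = \frac{2 + X}{-4 + X}$
$l = 7$ ($l = 2 - \frac{\left(-2 + 0\right) 5}{2} = 2 - \frac{\left(-2\right) 5}{2} = 2 - -5 = 2 + 5 = 7$)
$0 l + D{\left(2 \right)} = 0 \cdot 7 + \frac{2 + 2}{-4 + 2} = 0 + \frac{1}{-2} \cdot 4 = 0 - 2 = -2$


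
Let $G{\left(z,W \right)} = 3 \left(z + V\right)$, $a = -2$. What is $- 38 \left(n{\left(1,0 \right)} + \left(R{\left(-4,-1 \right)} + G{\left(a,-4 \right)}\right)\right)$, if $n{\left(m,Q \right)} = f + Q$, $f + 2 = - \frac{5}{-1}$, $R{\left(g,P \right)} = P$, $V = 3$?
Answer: $-190$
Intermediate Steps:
$f = 3$ ($f = -2 - \frac{5}{-1} = -2 - -5 = -2 + 5 = 3$)
$G{\left(z,W \right)} = 9 + 3 z$ ($G{\left(z,W \right)} = 3 \left(z + 3\right) = 3 \left(3 + z\right) = 9 + 3 z$)
$n{\left(m,Q \right)} = 3 + Q$
$- 38 \left(n{\left(1,0 \right)} + \left(R{\left(-4,-1 \right)} + G{\left(a,-4 \right)}\right)\right) = - 38 \left(\left(3 + 0\right) + \left(-1 + \left(9 + 3 \left(-2\right)\right)\right)\right) = - 38 \left(3 + \left(-1 + \left(9 - 6\right)\right)\right) = - 38 \left(3 + \left(-1 + 3\right)\right) = - 38 \left(3 + 2\right) = \left(-38\right) 5 = -190$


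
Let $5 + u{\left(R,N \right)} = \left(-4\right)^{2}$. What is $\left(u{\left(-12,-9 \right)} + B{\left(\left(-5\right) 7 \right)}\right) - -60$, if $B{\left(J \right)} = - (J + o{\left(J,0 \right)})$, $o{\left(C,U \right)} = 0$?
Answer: $106$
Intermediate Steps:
$u{\left(R,N \right)} = 11$ ($u{\left(R,N \right)} = -5 + \left(-4\right)^{2} = -5 + 16 = 11$)
$B{\left(J \right)} = - J$ ($B{\left(J \right)} = - (J + 0) = - J$)
$\left(u{\left(-12,-9 \right)} + B{\left(\left(-5\right) 7 \right)}\right) - -60 = \left(11 - \left(-5\right) 7\right) - -60 = \left(11 - -35\right) + 60 = \left(11 + 35\right) + 60 = 46 + 60 = 106$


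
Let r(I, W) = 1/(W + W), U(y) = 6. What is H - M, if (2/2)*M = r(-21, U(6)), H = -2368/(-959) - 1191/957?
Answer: 4190107/3671052 ≈ 1.1414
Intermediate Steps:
H = 374669/305921 (H = -2368*(-1/959) - 1191*1/957 = 2368/959 - 397/319 = 374669/305921 ≈ 1.2247)
r(I, W) = 1/(2*W)
M = 1/12 (M = (1/2)/6 = (1/2)*(1/6) = 1/12 ≈ 0.083333)
H - M = 374669/305921 - 1*1/12 = 374669/305921 - 1/12 = 4190107/3671052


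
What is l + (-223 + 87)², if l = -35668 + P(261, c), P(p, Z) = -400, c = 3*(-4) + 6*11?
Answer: -17572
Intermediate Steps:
c = 54 (c = -12 + 66 = 54)
l = -36068 (l = -35668 - 400 = -36068)
l + (-223 + 87)² = -36068 + (-223 + 87)² = -36068 + (-136)² = -36068 + 18496 = -17572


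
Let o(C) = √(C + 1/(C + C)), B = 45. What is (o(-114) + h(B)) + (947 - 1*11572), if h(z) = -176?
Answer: -10801 + I*√1481601/114 ≈ -10801.0 + 10.677*I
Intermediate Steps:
o(C) = √(C + 1/(2*C))
(o(-114) + h(B)) + (947 - 1*11572) = (√(2/(-114) + 4*(-114))/2 - 176) + (947 - 1*11572) = (√(2*(-1/114) - 456)/2 - 176) + (947 - 11572) = (√(-1/57 - 456)/2 - 176) - 10625 = (√(-25993/57)/2 - 176) - 10625 = ((I*√1481601/57)/2 - 176) - 10625 = (I*√1481601/114 - 176) - 10625 = (-176 + I*√1481601/114) - 10625 = -10801 + I*√1481601/114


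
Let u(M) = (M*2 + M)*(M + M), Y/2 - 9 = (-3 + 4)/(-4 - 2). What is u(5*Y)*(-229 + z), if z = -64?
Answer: -41151850/3 ≈ -1.3717e+7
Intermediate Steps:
Y = 53/3 (Y = 18 + 2*((-3 + 4)/(-4 - 2)) = 18 + 2*(1/(-6)) = 18 + 2*(1*(-1/6)) = 18 + 2*(-1/6) = 18 - 1/3 = 53/3 ≈ 17.667)
u(M) = 6*M**2 (u(M) = (2*M + M)*(2*M) = (3*M)*(2*M) = 6*M**2)
u(5*Y)*(-229 + z) = (6*(5*(53/3))**2)*(-229 - 64) = (6*(265/3)**2)*(-293) = (6*(70225/9))*(-293) = (140450/3)*(-293) = -41151850/3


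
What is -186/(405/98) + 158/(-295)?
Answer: -72550/1593 ≈ -45.543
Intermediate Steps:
-186/(405/98) + 158/(-295) = -186/(405*(1/98)) + 158*(-1/295) = -186/405/98 - 158/295 = -186*98/405 - 158/295 = -6076/135 - 158/295 = -72550/1593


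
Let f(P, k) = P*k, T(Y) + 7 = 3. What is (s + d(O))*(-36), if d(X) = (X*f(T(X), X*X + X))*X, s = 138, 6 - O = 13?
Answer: 291384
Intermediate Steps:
O = -7 (O = 6 - 1*13 = 6 - 13 = -7)
T(Y) = -4 (T(Y) = -7 + 3 = -4)
d(X) = X**2*(-4*X - 4*X**2) (d(X) = (X*(-4*(X*X + X)))*X = (X*(-4*(X**2 + X)))*X = (X*(-4*(X + X**2)))*X = (X*(-4*X - 4*X**2))*X = X**2*(-4*X - 4*X**2))
(s + d(O))*(-36) = (138 + 4*(-7)**3*(-1 - 1*(-7)))*(-36) = (138 + 4*(-343)*(-1 + 7))*(-36) = (138 + 4*(-343)*6)*(-36) = (138 - 8232)*(-36) = -8094*(-36) = 291384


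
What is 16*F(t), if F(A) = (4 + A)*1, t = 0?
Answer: 64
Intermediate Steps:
F(A) = 4 + A
16*F(t) = 16*(4 + 0) = 16*4 = 64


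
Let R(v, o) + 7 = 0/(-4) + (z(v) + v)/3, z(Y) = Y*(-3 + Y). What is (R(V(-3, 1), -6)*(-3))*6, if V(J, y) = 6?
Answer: -18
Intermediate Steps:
R(v, o) = -7 + v/3 + v*(-3 + v)/3 (R(v, o) = -7 + (0/(-4) + (v*(-3 + v) + v)/3) = -7 + (0*(-¼) + (v + v*(-3 + v))*(⅓)) = -7 + (0 + (v/3 + v*(-3 + v)/3)) = -7 + (v/3 + v*(-3 + v)/3) = -7 + v/3 + v*(-3 + v)/3)
(R(V(-3, 1), -6)*(-3))*6 = ((-7 + (⅓)*6 + (⅓)*6*(-3 + 6))*(-3))*6 = ((-7 + 2 + (⅓)*6*3)*(-3))*6 = ((-7 + 2 + 6)*(-3))*6 = (1*(-3))*6 = -3*6 = -18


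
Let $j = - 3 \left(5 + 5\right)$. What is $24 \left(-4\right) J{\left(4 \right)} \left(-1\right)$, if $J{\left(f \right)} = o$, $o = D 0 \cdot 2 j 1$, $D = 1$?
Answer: $0$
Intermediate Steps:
$j = -30$ ($j = \left(-3\right) 10 = -30$)
$o = 0$ ($o = 1 \cdot 0 \cdot 2 \left(-30\right) 1 = 0 \left(\left(-60\right) 1\right) = 0 \left(-60\right) = 0$)
$J{\left(f \right)} = 0$
$24 \left(-4\right) J{\left(4 \right)} \left(-1\right) = 24 \left(-4\right) 0 \left(-1\right) = \left(-96\right) 0 \left(-1\right) = 0 \left(-1\right) = 0$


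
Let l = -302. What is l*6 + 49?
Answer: -1763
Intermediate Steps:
l*6 + 49 = -302*6 + 49 = -1812 + 49 = -1763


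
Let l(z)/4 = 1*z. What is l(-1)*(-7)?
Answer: 28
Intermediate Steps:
l(z) = 4*z (l(z) = 4*(1*z) = 4*z)
l(-1)*(-7) = (4*(-1))*(-7) = -4*(-7) = 28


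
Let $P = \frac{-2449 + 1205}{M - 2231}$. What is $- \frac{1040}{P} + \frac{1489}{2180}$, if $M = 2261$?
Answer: $\frac{17467079}{677980} \approx 25.763$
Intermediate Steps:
$P = - \frac{622}{15}$ ($P = \frac{-2449 + 1205}{2261 - 2231} = - \frac{1244}{30} = \left(-1244\right) \frac{1}{30} = - \frac{622}{15} \approx -41.467$)
$- \frac{1040}{P} + \frac{1489}{2180} = - \frac{1040}{- \frac{622}{15}} + \frac{1489}{2180} = \left(-1040\right) \left(- \frac{15}{622}\right) + 1489 \cdot \frac{1}{2180} = \frac{7800}{311} + \frac{1489}{2180} = \frac{17467079}{677980}$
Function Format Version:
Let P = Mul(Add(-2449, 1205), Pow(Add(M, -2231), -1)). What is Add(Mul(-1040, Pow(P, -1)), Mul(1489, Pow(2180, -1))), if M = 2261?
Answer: Rational(17467079, 677980) ≈ 25.763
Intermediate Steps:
P = Rational(-622, 15) (P = Mul(Add(-2449, 1205), Pow(Add(2261, -2231), -1)) = Mul(-1244, Pow(30, -1)) = Mul(-1244, Rational(1, 30)) = Rational(-622, 15) ≈ -41.467)
Add(Mul(-1040, Pow(P, -1)), Mul(1489, Pow(2180, -1))) = Add(Mul(-1040, Pow(Rational(-622, 15), -1)), Mul(1489, Pow(2180, -1))) = Add(Mul(-1040, Rational(-15, 622)), Mul(1489, Rational(1, 2180))) = Add(Rational(7800, 311), Rational(1489, 2180)) = Rational(17467079, 677980)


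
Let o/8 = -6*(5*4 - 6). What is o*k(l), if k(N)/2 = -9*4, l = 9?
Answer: 48384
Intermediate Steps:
k(N) = -72 (k(N) = 2*(-9*4) = 2*(-36) = -72)
o = -672 (o = 8*(-6*(5*4 - 6)) = 8*(-6*(20 - 6)) = 8*(-6*14) = 8*(-84) = -672)
o*k(l) = -672*(-72) = 48384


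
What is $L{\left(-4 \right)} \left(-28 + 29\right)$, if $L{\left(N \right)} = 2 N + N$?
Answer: $-12$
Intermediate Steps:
$L{\left(N \right)} = 3 N$
$L{\left(-4 \right)} \left(-28 + 29\right) = 3 \left(-4\right) \left(-28 + 29\right) = \left(-12\right) 1 = -12$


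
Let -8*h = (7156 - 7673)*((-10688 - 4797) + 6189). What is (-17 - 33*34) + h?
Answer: -601893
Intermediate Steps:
h = -600754 (h = -(7156 - 7673)*((-10688 - 4797) + 6189)/8 = -(-517)*(-15485 + 6189)/8 = -(-517)*(-9296)/8 = -1/8*4806032 = -600754)
(-17 - 33*34) + h = (-17 - 33*34) - 600754 = (-17 - 1122) - 600754 = -1139 - 600754 = -601893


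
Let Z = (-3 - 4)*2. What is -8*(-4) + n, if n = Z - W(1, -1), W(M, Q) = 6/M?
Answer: 12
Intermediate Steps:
Z = -14 (Z = -7*2 = -14)
n = -20 (n = -14 - 6/1 = -14 - 6 = -20)
-8*(-4) + n = -8*(-4) - 20 = 32 - 20 = 12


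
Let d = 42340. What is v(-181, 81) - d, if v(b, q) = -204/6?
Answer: -42374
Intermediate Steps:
v(b, q) = -34 (v(b, q) = -204*1/6 = -34)
v(-181, 81) - d = -34 - 1*42340 = -34 - 42340 = -42374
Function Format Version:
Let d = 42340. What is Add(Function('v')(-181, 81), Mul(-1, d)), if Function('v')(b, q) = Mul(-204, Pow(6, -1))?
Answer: -42374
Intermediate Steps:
Function('v')(b, q) = -34 (Function('v')(b, q) = Mul(-204, Rational(1, 6)) = -34)
Add(Function('v')(-181, 81), Mul(-1, d)) = Add(-34, Mul(-1, 42340)) = Add(-34, -42340) = -42374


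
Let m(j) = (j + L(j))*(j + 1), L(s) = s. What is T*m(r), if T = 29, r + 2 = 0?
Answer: 116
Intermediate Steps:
r = -2 (r = -2 + 0 = -2)
m(j) = 2*j*(1 + j) (m(j) = (j + j)*(j + 1) = (2*j)*(1 + j) = 2*j*(1 + j))
T*m(r) = 29*(2*(-2)*(1 - 2)) = 29*(2*(-2)*(-1)) = 29*4 = 116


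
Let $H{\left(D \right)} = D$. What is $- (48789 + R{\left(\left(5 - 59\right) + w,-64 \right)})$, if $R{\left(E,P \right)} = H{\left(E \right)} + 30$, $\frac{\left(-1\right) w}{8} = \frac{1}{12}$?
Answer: $- \frac{146293}{3} \approx -48764.0$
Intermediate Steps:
$w = - \frac{2}{3}$ ($w = - \frac{8}{12} = \left(-8\right) \frac{1}{12} = - \frac{2}{3} \approx -0.66667$)
$R{\left(E,P \right)} = 30 + E$ ($R{\left(E,P \right)} = E + 30 = 30 + E$)
$- (48789 + R{\left(\left(5 - 59\right) + w,-64 \right)}) = - (48789 + \left(30 + \left(\left(5 - 59\right) - \frac{2}{3}\right)\right)) = - (48789 + \left(30 - \frac{164}{3}\right)) = - (48789 - \frac{74}{3}) = \left(-1\right) \frac{146293}{3} = - \frac{146293}{3}$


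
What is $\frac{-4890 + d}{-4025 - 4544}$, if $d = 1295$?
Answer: $\frac{3595}{8569} \approx 0.41954$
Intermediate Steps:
$\frac{-4890 + d}{-4025 - 4544} = \frac{-4890 + 1295}{-4025 - 4544} = - \frac{3595}{-8569} = \left(-3595\right) \left(- \frac{1}{8569}\right) = \frac{3595}{8569}$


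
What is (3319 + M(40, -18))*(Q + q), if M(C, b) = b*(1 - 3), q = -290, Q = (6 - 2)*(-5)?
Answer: -1040050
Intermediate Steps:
Q = -20 (Q = 4*(-5) = -20)
M(C, b) = -2*b (M(C, b) = b*(-2) = -2*b)
(3319 + M(40, -18))*(Q + q) = (3319 - 2*(-18))*(-20 - 290) = (3319 + 36)*(-310) = 3355*(-310) = -1040050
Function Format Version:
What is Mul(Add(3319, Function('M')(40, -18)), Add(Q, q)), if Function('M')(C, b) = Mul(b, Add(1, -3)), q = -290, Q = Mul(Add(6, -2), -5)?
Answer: -1040050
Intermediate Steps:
Q = -20 (Q = Mul(4, -5) = -20)
Function('M')(C, b) = Mul(-2, b) (Function('M')(C, b) = Mul(b, -2) = Mul(-2, b))
Mul(Add(3319, Function('M')(40, -18)), Add(Q, q)) = Mul(Add(3319, Mul(-2, -18)), Add(-20, -290)) = Mul(Add(3319, 36), -310) = Mul(3355, -310) = -1040050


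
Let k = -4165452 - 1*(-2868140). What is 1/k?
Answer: -1/1297312 ≈ -7.7082e-7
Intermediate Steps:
k = -1297312 (k = -4165452 + 2868140 = -1297312)
1/k = 1/(-1297312) = -1/1297312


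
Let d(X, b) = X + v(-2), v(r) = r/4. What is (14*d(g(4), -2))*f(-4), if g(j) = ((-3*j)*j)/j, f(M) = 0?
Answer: 0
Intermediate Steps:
v(r) = r/4 (v(r) = r*(¼) = r/4)
g(j) = -3*j (g(j) = (-3*j²)/j = -3*j)
d(X, b) = -½ + X (d(X, b) = X + (¼)*(-2) = X - ½ = -½ + X)
(14*d(g(4), -2))*f(-4) = (14*(-½ - 3*4))*0 = (14*(-½ - 12))*0 = (14*(-25/2))*0 = -175*0 = 0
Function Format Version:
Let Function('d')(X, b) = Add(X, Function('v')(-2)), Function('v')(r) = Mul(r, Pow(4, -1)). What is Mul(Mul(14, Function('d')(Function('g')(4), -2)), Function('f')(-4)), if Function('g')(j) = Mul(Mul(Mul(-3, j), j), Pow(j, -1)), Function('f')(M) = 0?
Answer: 0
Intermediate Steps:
Function('v')(r) = Mul(Rational(1, 4), r) (Function('v')(r) = Mul(r, Rational(1, 4)) = Mul(Rational(1, 4), r))
Function('g')(j) = Mul(-3, j) (Function('g')(j) = Mul(Mul(-3, Pow(j, 2)), Pow(j, -1)) = Mul(-3, j))
Function('d')(X, b) = Add(Rational(-1, 2), X) (Function('d')(X, b) = Add(X, Mul(Rational(1, 4), -2)) = Add(X, Rational(-1, 2)) = Add(Rational(-1, 2), X))
Mul(Mul(14, Function('d')(Function('g')(4), -2)), Function('f')(-4)) = Mul(Mul(14, Add(Rational(-1, 2), Mul(-3, 4))), 0) = Mul(Mul(14, Add(Rational(-1, 2), -12)), 0) = Mul(Mul(14, Rational(-25, 2)), 0) = Mul(-175, 0) = 0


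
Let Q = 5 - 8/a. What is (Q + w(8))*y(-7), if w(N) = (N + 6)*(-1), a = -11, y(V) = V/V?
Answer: -91/11 ≈ -8.2727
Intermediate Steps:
y(V) = 1
Q = 63/11 (Q = 5 - 8/(-11) = 5 - 8*(-1)/11 = 5 - 1*(-8/11) = 5 + 8/11 = 63/11 ≈ 5.7273)
w(N) = -6 - N (w(N) = (6 + N)*(-1) = -6 - N)
(Q + w(8))*y(-7) = (63/11 + (-6 - 1*8))*1 = (63/11 + (-6 - 8))*1 = (63/11 - 14)*1 = -91/11*1 = -91/11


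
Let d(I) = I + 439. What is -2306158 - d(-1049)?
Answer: -2305548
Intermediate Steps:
d(I) = 439 + I
-2306158 - d(-1049) = -2306158 - (439 - 1049) = -2306158 - 1*(-610) = -2306158 + 610 = -2305548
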